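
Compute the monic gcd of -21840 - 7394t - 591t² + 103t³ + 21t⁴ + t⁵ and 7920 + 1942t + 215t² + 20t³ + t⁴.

80 + 18t + t²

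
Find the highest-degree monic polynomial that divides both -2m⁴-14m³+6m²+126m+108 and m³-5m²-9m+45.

m²-9

Euclidean algorithm in ℚ[m]:
  -2m⁴-14m³+6m²+126m+108 = (-2m-24)(m³-5m²-9m+45) + (-132m²+1188)
  m³-5m²-9m+45 = (-(1/132)m+5/132)(-132m²+1188) + (0)
Last nonzero remainder: -132m²+1188. Dividing through by -132 gives the monic gcd m²-9.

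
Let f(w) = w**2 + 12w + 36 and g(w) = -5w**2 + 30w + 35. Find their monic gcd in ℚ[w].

Apply the Euclidean algorithm:
  w**2 + 12w + 36 = (-1/5)(-5w**2 + 30w + 35) + (18w + 43)
  -5w**2 + 30w + 35 = (-(5/18)w + 755/324)(18w + 43) + (-21125/324)
  18w + 43 = (-(5832/21125)w - 13932/21125)(-21125/324) + (0)
The last nonzero remainder is the constant -21125/324, so the polynomials are coprime and gcd = 1.

1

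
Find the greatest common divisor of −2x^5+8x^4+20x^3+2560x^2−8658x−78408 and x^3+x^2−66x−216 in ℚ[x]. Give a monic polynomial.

Euclidean algorithm in ℚ[x]:
  −2x^5+8x^4+20x^3+2560x^2−8658x−78408 = (−2x^2+10x−122)(x^3+x^2−66x−216) + (2910x^2−14550x−104760)
  x^3+x^2−66x−216 = ((1/2910)x+1/485)(2910x^2−14550x−104760) + (0)
Last nonzero remainder: 2910x^2−14550x−104760. Dividing through by 2910 gives the monic gcd x^2−5x−36.

x^2−5x−36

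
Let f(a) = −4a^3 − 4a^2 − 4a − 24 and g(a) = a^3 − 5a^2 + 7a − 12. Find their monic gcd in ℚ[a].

Apply the Euclidean algorithm:
  −4a^3 − 4a^2 − 4a − 24 = (−4)(a^3 − 5a^2 + 7a − 12) + (−24a^2 + 24a − 72)
  a^3 − 5a^2 + 7a − 12 = (−(1/24)a + 1/6)(−24a^2 + 24a − 72) + (0)
Last nonzero remainder: −24a^2 + 24a − 72. Dividing through by −24 gives the monic gcd a^2 − a + 3.

a^2 − a + 3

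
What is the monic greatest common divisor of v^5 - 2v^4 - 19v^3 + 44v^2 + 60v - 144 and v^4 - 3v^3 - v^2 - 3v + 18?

Repeated division with remainder:
  v^5 - 2v^4 - 19v^3 + 44v^2 + 60v - 144 = (v + 1)(v^4 - 3v^3 - v^2 - 3v + 18) + (-15v^3 + 48v^2 + 45v - 162)
  v^4 - 3v^3 - v^2 - 3v + 18 = (-(1/15)v - 1/75)(-15v^3 + 48v^2 + 45v - 162) + ((66/25)v^2 - (66/5)v + 396/25)
  -15v^3 + 48v^2 + 45v - 162 = (-(125/22)v - 225/22)((66/25)v^2 - (66/5)v + 396/25) + (0)
Last nonzero remainder: (66/25)v^2 - (66/5)v + 396/25. Dividing through by 66/25 gives the monic gcd v^2 - 5v + 6.

v^2 - 5v + 6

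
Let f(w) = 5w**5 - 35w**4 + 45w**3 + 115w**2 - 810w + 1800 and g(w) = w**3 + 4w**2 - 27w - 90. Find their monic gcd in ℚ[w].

w**2 - 2w - 15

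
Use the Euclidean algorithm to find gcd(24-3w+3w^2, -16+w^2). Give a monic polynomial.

1

By polynomial division,
  3w^2-3w+24 = (3)(w^2-16) + (-3w+72)
  w^2-16 = (-(1/3)w-8)(-3w+72) + (560)
  -3w+72 = (-(3/560)w+9/70)(560) + (0)
The last nonzero remainder is the constant 560, so the polynomials are coprime and gcd = 1.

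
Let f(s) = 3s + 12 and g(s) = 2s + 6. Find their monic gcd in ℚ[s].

1

Apply the Euclidean algorithm:
  3s + 12 = (3/2)(2s + 6) + (3)
  2s + 6 = ((2/3)s + 2)(3) + (0)
The last nonzero remainder is the constant 3, so the polynomials are coprime and gcd = 1.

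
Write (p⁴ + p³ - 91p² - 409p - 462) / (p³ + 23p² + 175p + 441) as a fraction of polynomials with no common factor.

(p³ - 6p² - 49p - 66)/(p² + 16p + 63)

Euclidean algorithm in ℚ[p]:
  p⁴ + p³ - 91p² - 409p - 462 = (p - 22)(p³ + 23p² + 175p + 441) + (240p² + 3000p + 9240)
  p³ + 23p² + 175p + 441 = ((1/240)p + 7/160)(240p² + 3000p + 9240) + ((21/4)p + 147/4)
  240p² + 3000p + 9240 = ((320/7)p + 1760/7)((21/4)p + 147/4) + (0)
Last nonzero remainder: (21/4)p + 147/4. Dividing through by 21/4 gives the monic gcd p + 7.
Cancel p + 7 from numerator and denominator to get the reduced form.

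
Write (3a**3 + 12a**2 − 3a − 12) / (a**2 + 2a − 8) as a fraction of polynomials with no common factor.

(3a**2 − 3)/(a − 2)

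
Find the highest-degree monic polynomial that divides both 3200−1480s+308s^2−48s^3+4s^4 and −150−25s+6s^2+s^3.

−5+s

Repeated division with remainder:
  4s^4−48s^3+308s^2−1480s+3200 = (4s−72)(s^3+6s^2−25s−150) + (840s^2−2680s−7600)
  s^3+6s^2−25s−150 = ((1/840)s+193/17640)(840s^2−2680s−7600) + ((5896/441)s−29480/441)
  840s^2−2680s−7600 = ((46305/737)s+83790/737)((5896/441)s−29480/441) + (0)
Last nonzero remainder: (5896/441)s−29480/441. Dividing through by 5896/441 gives the monic gcd s−5.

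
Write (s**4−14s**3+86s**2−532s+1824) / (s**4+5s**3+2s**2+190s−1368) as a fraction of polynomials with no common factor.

Apply the Euclidean algorithm:
  s**4−14s**3+86s**2−532s+1824 = (s**4+5s**3+2s**2+190s−1368) + (−19s**3+84s**2−722s+3192)
  s**4+5s**3+2s**2+190s−1368 = (−(1/19)s−179/361)(−19s**3+84s**2−722s+3192) + ((2040/361)s**2+4080/19)
  −19s**3+84s**2−722s+3192 = (−(6859/2040)s+2527/170)((2040/361)s**2+4080/19) + (0)
Last nonzero remainder: (2040/361)s**2+4080/19. Dividing through by 2040/361 gives the monic gcd s**2+38.
Cancel s**2+38 from numerator and denominator to get the reduced form.

(s**2−14s+48)/(s**2+5s−36)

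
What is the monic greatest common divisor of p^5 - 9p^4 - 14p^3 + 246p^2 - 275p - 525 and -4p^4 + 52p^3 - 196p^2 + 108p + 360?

Apply the Euclidean algorithm:
  p^5 - 9p^4 - 14p^3 + 246p^2 - 275p - 525 = (-(1/4)p - 1)(-4p^4 + 52p^3 - 196p^2 + 108p + 360) + (-11p^3 + 77p^2 - 77p - 165)
  -4p^4 + 52p^3 - 196p^2 + 108p + 360 = ((4/11)p - 24/11)(-11p^3 + 77p^2 - 77p - 165) + (0)
Last nonzero remainder: -11p^3 + 77p^2 - 77p - 165. Dividing through by -11 gives the monic gcd p^3 - 7p^2 + 7p + 15.

p^3 - 7p^2 + 7p + 15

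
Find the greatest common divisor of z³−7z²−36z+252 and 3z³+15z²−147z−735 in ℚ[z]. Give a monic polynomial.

z−7

Apply the Euclidean algorithm:
  z³−7z²−36z+252 = (1/3)(3z³+15z²−147z−735) + (−12z²+13z+497)
  3z³+15z²−147z−735 = (−(1/4)z−73/48)(−12z²+13z+497) + (−(143/48)z+1001/48)
  −12z²+13z+497 = ((576/143)z+3408/143)(−(143/48)z+1001/48) + (0)
Last nonzero remainder: −(143/48)z+1001/48. Dividing through by −143/48 gives the monic gcd z−7.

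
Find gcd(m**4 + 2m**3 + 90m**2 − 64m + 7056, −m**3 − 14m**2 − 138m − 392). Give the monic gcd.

m**2 + 10m + 98

Apply the Euclidean algorithm:
  m**4 + 2m**3 + 90m**2 − 64m + 7056 = (−m + 12)(−m**3 − 14m**2 − 138m − 392) + (120m**2 + 1200m + 11760)
  −m**3 − 14m**2 − 138m − 392 = (−(1/120)m − 1/30)(120m**2 + 1200m + 11760) + (0)
Last nonzero remainder: 120m**2 + 1200m + 11760. Dividing through by 120 gives the monic gcd m**2 + 10m + 98.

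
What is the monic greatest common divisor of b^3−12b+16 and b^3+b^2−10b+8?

Apply the Euclidean algorithm:
  b^3−12b+16 = (b^3+b^2−10b+8) + (−b^2−2b+8)
  b^3+b^2−10b+8 = (−b+1)(−b^2−2b+8) + (0)
Last nonzero remainder: −b^2−2b+8. Dividing through by −1 gives the monic gcd b^2+2b−8.

b^2+2b−8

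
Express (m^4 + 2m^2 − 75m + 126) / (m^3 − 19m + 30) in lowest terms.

Repeated division with remainder:
  m^4 + 2m^2 − 75m + 126 = (m)(m^3 − 19m + 30) + (21m^2 − 105m + 126)
  m^3 − 19m + 30 = ((1/21)m + 5/21)(21m^2 − 105m + 126) + (0)
Last nonzero remainder: 21m^2 − 105m + 126. Dividing through by 21 gives the monic gcd m^2 − 5m + 6.
Cancel m^2 − 5m + 6 from numerator and denominator to get the reduced form.

(m^2 + 5m + 21)/(m + 5)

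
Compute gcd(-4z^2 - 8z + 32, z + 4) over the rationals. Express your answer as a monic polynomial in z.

z + 4

By polynomial division,
  -4z^2 - 8z + 32 = (-4z + 8)(z + 4) + (0)
The last nonzero remainder z + 4 is already monic.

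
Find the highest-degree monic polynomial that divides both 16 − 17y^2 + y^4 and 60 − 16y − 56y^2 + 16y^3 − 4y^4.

−1 + y^2

By polynomial division,
  y^4 − 17y^2 + 16 = (−1/4)(−4y^4 + 16y^3 − 56y^2 − 16y + 60) + (4y^3 − 31y^2 − 4y + 31)
  −4y^4 + 16y^3 − 56y^2 − 16y + 60 = (−y − 15/4)(4y^3 − 31y^2 − 4y + 31) + (−(705/4)y^2 + 705/4)
  4y^3 − 31y^2 − 4y + 31 = (−(16/705)y + 124/705)(−(705/4)y^2 + 705/4) + (0)
Last nonzero remainder: −(705/4)y^2 + 705/4. Dividing through by −705/4 gives the monic gcd y^2 − 1.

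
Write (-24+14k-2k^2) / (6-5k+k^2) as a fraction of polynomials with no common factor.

Repeated division with remainder:
  -2k^2+14k-24 = (-2)(k^2-5k+6) + (4k-12)
  k^2-5k+6 = ((1/4)k-1/2)(4k-12) + (0)
Last nonzero remainder: 4k-12. Dividing through by 4 gives the monic gcd k-3.
Cancel k-3 from numerator and denominator to get the reduced form.

(8-2k)/(-2+k)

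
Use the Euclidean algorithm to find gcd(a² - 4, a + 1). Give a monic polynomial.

Apply the Euclidean algorithm:
  a² - 4 = (a - 1)(a + 1) + (-3)
  a + 1 = (-(1/3)a - 1/3)(-3) + (0)
The last nonzero remainder is the constant -3, so the polynomials are coprime and gcd = 1.

1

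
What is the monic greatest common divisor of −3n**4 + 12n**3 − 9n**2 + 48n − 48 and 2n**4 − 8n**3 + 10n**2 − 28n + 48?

n**2 + n + 4

Repeated division with remainder:
  −3n**4 + 12n**3 − 9n**2 + 48n − 48 = (−3/2)(2n**4 − 8n**3 + 10n**2 − 28n + 48) + (6n**2 + 6n + 24)
  2n**4 − 8n**3 + 10n**2 − 28n + 48 = ((1/3)n**2 − (5/3)n + 2)(6n**2 + 6n + 24) + (0)
Last nonzero remainder: 6n**2 + 6n + 24. Dividing through by 6 gives the monic gcd n**2 + n + 4.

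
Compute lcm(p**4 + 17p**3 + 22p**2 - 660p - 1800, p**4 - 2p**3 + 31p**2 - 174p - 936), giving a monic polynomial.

p**6 + 18p**5 + 91p**4 + 246p**3 - 1316p**2 - 36120p - 93600

Apply the Euclidean algorithm:
  p**4 + 17p**3 + 22p**2 - 660p - 1800 = (p**4 - 2p**3 + 31p**2 - 174p - 936) + (19p**3 - 9p**2 - 486p - 864)
  p**4 - 2p**3 + 31p**2 - 174p - 936 = ((1/19)p - 29/361)(19p**3 - 9p**2 - 486p - 864) + ((20164/361)p**2 - (60492/361)p - 362952/361)
  19p**3 - 9p**2 - 486p - 864 = ((6859/20164)p + 4332/5041)((20164/361)p**2 - (60492/361)p - 362952/361) + (0)
Last nonzero remainder: (20164/361)p**2 - (60492/361)p - 362952/361. Dividing through by 20164/361 gives the monic gcd p**2 - 3p - 18.
Then lcm(f, g) = f·g / gcd(f, g); expanding and making the result monic gives the answer.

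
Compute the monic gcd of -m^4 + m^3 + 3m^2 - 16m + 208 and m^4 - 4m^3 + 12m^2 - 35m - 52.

Euclidean algorithm in ℚ[m]:
  -m^4 + m^3 + 3m^2 - 16m + 208 = (-1)(m^4 - 4m^3 + 12m^2 - 35m - 52) + (-3m^3 + 15m^2 - 51m + 156)
  m^4 - 4m^3 + 12m^2 - 35m - 52 = (-(1/3)m - 1/3)(-3m^3 + 15m^2 - 51m + 156) + (0)
Last nonzero remainder: -3m^3 + 15m^2 - 51m + 156. Dividing through by -3 gives the monic gcd m^3 - 5m^2 + 17m - 52.

m^3 - 5m^2 + 17m - 52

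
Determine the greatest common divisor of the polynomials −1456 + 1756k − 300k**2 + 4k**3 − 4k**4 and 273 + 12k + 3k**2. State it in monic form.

91 + 4k + k**2

Repeated division with remainder:
  −4k**4 + 4k**3 − 300k**2 + 1756k − 1456 = (−(4/3)k**2 + (20/3)k − 16/3)(3k**2 + 12k + 273) + (0)
Last nonzero remainder: 3k**2 + 12k + 273. Dividing through by 3 gives the monic gcd k**2 + 4k + 91.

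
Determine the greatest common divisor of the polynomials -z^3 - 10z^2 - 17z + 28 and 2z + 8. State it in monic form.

z + 4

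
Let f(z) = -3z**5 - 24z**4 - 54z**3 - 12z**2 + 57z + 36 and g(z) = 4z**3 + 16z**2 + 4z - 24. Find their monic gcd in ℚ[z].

z**2 + 2z - 3

Repeated division with remainder:
  -3z**5 - 24z**4 - 54z**3 - 12z**2 + 57z + 36 = (-(3/4)z**2 - 3z - 3/4)(4z**3 + 16z**2 + 4z - 24) + (-6z**2 - 12z + 18)
  4z**3 + 16z**2 + 4z - 24 = (-(2/3)z - 4/3)(-6z**2 - 12z + 18) + (0)
Last nonzero remainder: -6z**2 - 12z + 18. Dividing through by -6 gives the monic gcd z**2 + 2z - 3.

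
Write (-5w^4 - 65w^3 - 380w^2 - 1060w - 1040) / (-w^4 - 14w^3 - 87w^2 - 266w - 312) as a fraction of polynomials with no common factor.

Apply the Euclidean algorithm:
  -5w^4 - 65w^3 - 380w^2 - 1060w - 1040 = (5)(-w^4 - 14w^3 - 87w^2 - 266w - 312) + (5w^3 + 55w^2 + 270w + 520)
  -w^4 - 14w^3 - 87w^2 - 266w - 312 = (-(1/5)w - 3/5)(5w^3 + 55w^2 + 270w + 520) + (0)
Last nonzero remainder: 5w^3 + 55w^2 + 270w + 520. Dividing through by 5 gives the monic gcd w^3 + 11w^2 + 54w + 104.
Cancel w^3 + 11w^2 + 54w + 104 from numerator and denominator to get the reduced form.

(5w + 10)/(w + 3)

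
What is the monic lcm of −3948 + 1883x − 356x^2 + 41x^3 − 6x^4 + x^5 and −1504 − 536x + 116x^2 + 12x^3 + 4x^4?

By polynomial division,
  x^5 − 6x^4 + 41x^3 − 356x^2 + 1883x − 3948 = ((1/4)x − 9/4)(4x^4 + 12x^3 + 116x^2 − 536x − 1504) + (39x^3 + 39x^2 + 1053x − 7332)
  4x^4 + 12x^3 + 116x^2 − 536x − 1504 = ((4/39)x + 8/39)(39x^3 + 39x^2 + 1053x − 7332) + (0)
Last nonzero remainder: 39x^3 + 39x^2 + 1053x − 7332. Dividing through by 39 gives the monic gcd x^3 + x^2 + 27x − 188.
Then lcm(f, g) = f·g / gcd(f, g); expanding and making the result monic gives the answer.

−7896 − 182x + 1171x^2 − 274x^3 + 29x^4 − 4x^5 + x^6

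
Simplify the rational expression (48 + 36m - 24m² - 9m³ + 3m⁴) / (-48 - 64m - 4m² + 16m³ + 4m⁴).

(-12 + 3m)/(12 + 4m)

By polynomial division,
  3m⁴ - 9m³ - 24m² + 36m + 48 = (3/4)(4m⁴ + 16m³ - 4m² - 64m - 48) + (-21m³ - 21m² + 84m + 84)
  4m⁴ + 16m³ - 4m² - 64m - 48 = (-(4/21)m - 4/7)(-21m³ - 21m² + 84m + 84) + (0)
Last nonzero remainder: -21m³ - 21m² + 84m + 84. Dividing through by -21 gives the monic gcd m³ + m² - 4m - 4.
Cancel m³ + m² - 4m - 4 from numerator and denominator to get the reduced form.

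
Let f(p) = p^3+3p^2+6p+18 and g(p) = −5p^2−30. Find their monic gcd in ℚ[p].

p^2+6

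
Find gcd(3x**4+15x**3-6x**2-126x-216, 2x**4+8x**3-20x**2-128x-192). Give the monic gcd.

x**3+8x**2+22x+24

By polynomial division,
  3x**4+15x**3-6x**2-126x-216 = (3/2)(2x**4+8x**3-20x**2-128x-192) + (3x**3+24x**2+66x+72)
  2x**4+8x**3-20x**2-128x-192 = ((2/3)x-8/3)(3x**3+24x**2+66x+72) + (0)
Last nonzero remainder: 3x**3+24x**2+66x+72. Dividing through by 3 gives the monic gcd x**3+8x**2+22x+24.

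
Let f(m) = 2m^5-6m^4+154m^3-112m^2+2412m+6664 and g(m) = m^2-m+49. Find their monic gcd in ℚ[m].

m^2-m+49

Euclidean algorithm in ℚ[m]:
  2m^5-6m^4+154m^3-112m^2+2412m+6664 = (2m^3-4m^2+52m+136)(m^2-m+49) + (0)
The last nonzero remainder m^2-m+49 is already monic.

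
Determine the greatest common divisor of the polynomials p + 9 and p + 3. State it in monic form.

Apply the Euclidean algorithm:
  p + 9 = (p + 3) + (6)
  p + 3 = ((1/6)p + 1/2)(6) + (0)
The last nonzero remainder is the constant 6, so the polynomials are coprime and gcd = 1.

1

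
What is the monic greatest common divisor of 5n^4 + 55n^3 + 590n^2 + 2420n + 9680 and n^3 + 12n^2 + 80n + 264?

n^2 + 6n + 44

Euclidean algorithm in ℚ[n]:
  5n^4 + 55n^3 + 590n^2 + 2420n + 9680 = (5n - 5)(n^3 + 12n^2 + 80n + 264) + (250n^2 + 1500n + 11000)
  n^3 + 12n^2 + 80n + 264 = ((1/250)n + 3/125)(250n^2 + 1500n + 11000) + (0)
Last nonzero remainder: 250n^2 + 1500n + 11000. Dividing through by 250 gives the monic gcd n^2 + 6n + 44.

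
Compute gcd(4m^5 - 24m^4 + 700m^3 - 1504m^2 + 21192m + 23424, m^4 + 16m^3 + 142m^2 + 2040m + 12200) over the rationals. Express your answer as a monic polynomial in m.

Apply the Euclidean algorithm:
  4m^5 - 24m^4 + 700m^3 - 1504m^2 + 21192m + 23424 = (4m - 88)(m^4 + 16m^3 + 142m^2 + 2040m + 12200) + (1540m^3 + 2832m^2 + 151912m + 1097024)
  m^4 + 16m^3 + 142m^2 + 2040m + 12200 = ((1/1540)m + 1363/148225)(1540m^3 + 2832m^2 + 151912m + 1097024) + ((2566404/148225)m^2 - (10265616/148225)m + 313101288/148225)
  1540m^3 + 2832m^2 + 151912m + 1097024 = ((57066625/641601)m + 333209800/641601)((2566404/148225)m^2 - (10265616/148225)m + 313101288/148225) + (0)
Last nonzero remainder: (2566404/148225)m^2 - (10265616/148225)m + 313101288/148225. Dividing through by 2566404/148225 gives the monic gcd m^2 - 4m + 122.

m^2 - 4m + 122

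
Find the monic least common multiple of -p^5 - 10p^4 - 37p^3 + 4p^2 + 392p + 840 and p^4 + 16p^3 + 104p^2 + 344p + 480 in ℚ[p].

p^7 + 20p^6 + 161p^5 + 606p^4 + 456p^3 - 4856p^2 - 17808p - 20160

Repeated division with remainder:
  -p^5 - 10p^4 - 37p^3 + 4p^2 + 392p + 840 = (-p + 6)(p^4 + 16p^3 + 104p^2 + 344p + 480) + (-29p^3 - 276p^2 - 1192p - 2040)
  p^4 + 16p^3 + 104p^2 + 344p + 480 = (-(1/29)p - 188/841)(-29p^3 - 276p^2 - 1192p - 2040) + ((1008/841)p^2 + (6048/841)p + 20160/841)
  -29p^3 - 276p^2 - 1192p - 2040 = (-(24389/1008)p - 14297/168)((1008/841)p^2 + (6048/841)p + 20160/841) + (0)
Last nonzero remainder: (1008/841)p^2 + (6048/841)p + 20160/841. Dividing through by 1008/841 gives the monic gcd p^2 + 6p + 20.
Then lcm(f, g) = f·g / gcd(f, g); expanding and making the result monic gives the answer.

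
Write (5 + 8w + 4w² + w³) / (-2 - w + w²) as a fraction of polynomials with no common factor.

By polynomial division,
  w³ + 4w² + 8w + 5 = (w + 5)(w² - w - 2) + (15w + 15)
  w² - w - 2 = ((1/15)w - 2/15)(15w + 15) + (0)
Last nonzero remainder: 15w + 15. Dividing through by 15 gives the monic gcd w + 1.
Cancel w + 1 from numerator and denominator to get the reduced form.

(5 + 3w + w²)/(-2 + w)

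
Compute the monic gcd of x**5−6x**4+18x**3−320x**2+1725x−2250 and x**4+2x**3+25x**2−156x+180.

By polynomial division,
  x**5−6x**4+18x**3−320x**2+1725x−2250 = (x−8)(x**4+2x**3+25x**2−156x+180) + (9x**3+36x**2+297x−810)
  x**4+2x**3+25x**2−156x+180 = ((1/9)x−2/9)(9x**3+36x**2+297x−810) + (0)
Last nonzero remainder: 9x**3+36x**2+297x−810. Dividing through by 9 gives the monic gcd x**3+4x**2+33x−90.

x**3+4x**2+33x−90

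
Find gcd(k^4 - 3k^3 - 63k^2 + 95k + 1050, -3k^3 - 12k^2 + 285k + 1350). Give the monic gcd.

k + 5

Euclidean algorithm in ℚ[k]:
  k^4 - 3k^3 - 63k^2 + 95k + 1050 = (-(1/3)k + 7/3)(-3k^3 - 12k^2 + 285k + 1350) + (60k^2 - 120k - 2100)
  -3k^3 - 12k^2 + 285k + 1350 = (-(1/20)k - 3/10)(60k^2 - 120k - 2100) + (144k + 720)
  60k^2 - 120k - 2100 = ((5/12)k - 35/12)(144k + 720) + (0)
Last nonzero remainder: 144k + 720. Dividing through by 144 gives the monic gcd k + 5.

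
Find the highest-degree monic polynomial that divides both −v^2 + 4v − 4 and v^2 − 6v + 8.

Euclidean algorithm in ℚ[v]:
  −v^2 + 4v − 4 = (−1)(v^2 − 6v + 8) + (−2v + 4)
  v^2 − 6v + 8 = (−(1/2)v + 2)(−2v + 4) + (0)
Last nonzero remainder: −2v + 4. Dividing through by −2 gives the monic gcd v − 2.

v − 2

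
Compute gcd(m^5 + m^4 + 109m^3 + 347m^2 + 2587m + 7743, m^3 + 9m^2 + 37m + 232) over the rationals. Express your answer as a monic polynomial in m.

m^2 + m + 29

Apply the Euclidean algorithm:
  m^5 + m^4 + 109m^3 + 347m^2 + 2587m + 7743 = (m^2 − 8m + 144)(m^3 + 9m^2 + 37m + 232) + (−885m^2 − 885m − 25665)
  m^3 + 9m^2 + 37m + 232 = (−(1/885)m − 8/885)(−885m^2 − 885m − 25665) + (0)
Last nonzero remainder: −885m^2 − 885m − 25665. Dividing through by −885 gives the monic gcd m^2 + m + 29.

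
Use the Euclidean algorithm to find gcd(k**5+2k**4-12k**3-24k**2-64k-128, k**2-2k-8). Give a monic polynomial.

k**2-2k-8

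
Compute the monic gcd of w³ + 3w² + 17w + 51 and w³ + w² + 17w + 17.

w² + 17

Euclidean algorithm in ℚ[w]:
  w³ + 3w² + 17w + 51 = (w³ + w² + 17w + 17) + (2w² + 34)
  w³ + w² + 17w + 17 = ((1/2)w + 1/2)(2w² + 34) + (0)
Last nonzero remainder: 2w² + 34. Dividing through by 2 gives the monic gcd w² + 17.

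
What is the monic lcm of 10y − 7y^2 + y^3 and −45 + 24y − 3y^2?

−30y + 31y^2 − 10y^3 + y^4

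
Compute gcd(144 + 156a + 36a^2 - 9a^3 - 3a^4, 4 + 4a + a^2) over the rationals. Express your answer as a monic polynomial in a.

4 + 4a + a^2

Euclidean algorithm in ℚ[a]:
  -3a^4 - 9a^3 + 36a^2 + 156a + 144 = (-3a^2 + 3a + 36)(a^2 + 4a + 4) + (0)
The last nonzero remainder a^2 + 4a + 4 is already monic.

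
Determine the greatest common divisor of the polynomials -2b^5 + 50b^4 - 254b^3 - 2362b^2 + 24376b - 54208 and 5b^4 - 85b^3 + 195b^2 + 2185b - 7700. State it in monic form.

b^3 - 22b^2 + 149b - 308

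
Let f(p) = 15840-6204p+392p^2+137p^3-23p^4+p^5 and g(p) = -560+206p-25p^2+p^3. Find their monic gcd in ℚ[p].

Repeated division with remainder:
  p^5-23p^4+137p^3+392p^2-6204p+15840 = (p^2+2p-19)(p^3-25p^2+206p-560) + (65p^2-1170p+5200)
  p^3-25p^2+206p-560 = ((1/65)p-7/65)(65p^2-1170p+5200) + (0)
Last nonzero remainder: 65p^2-1170p+5200. Dividing through by 65 gives the monic gcd p^2-18p+80.

80-18p+p^2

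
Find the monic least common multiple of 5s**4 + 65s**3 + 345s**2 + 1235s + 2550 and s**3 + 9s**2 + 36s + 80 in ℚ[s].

s**6 + 17s**5 + 137s**4 + 731s**3 + 2602s**2 + 5992s + 8160

Repeated division with remainder:
  5s**4 + 65s**3 + 345s**2 + 1235s + 2550 = (5s + 20)(s**3 + 9s**2 + 36s + 80) + (−15s**2 + 115s + 950)
  s**3 + 9s**2 + 36s + 80 = (−(1/15)s − 10/9)(−15s**2 + 115s + 950) + ((2044/9)s + 10220/9)
  −15s**2 + 115s + 950 = (−(135/2044)s + 855/1022)((2044/9)s + 10220/9) + (0)
Last nonzero remainder: (2044/9)s + 10220/9. Dividing through by 2044/9 gives the monic gcd s + 5.
Then lcm(f, g) = f·g / gcd(f, g); expanding and making the result monic gives the answer.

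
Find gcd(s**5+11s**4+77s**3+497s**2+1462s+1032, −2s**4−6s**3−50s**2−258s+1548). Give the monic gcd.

s**3+6s**2+43s+258

Repeated division with remainder:
  s**5+11s**4+77s**3+497s**2+1462s+1032 = (−(1/2)s−4)(−2s**4−6s**3−50s**2−258s+1548) + (28s**3+168s**2+1204s+7224)
  −2s**4−6s**3−50s**2−258s+1548 = (−(1/14)s+3/14)(28s**3+168s**2+1204s+7224) + (0)
Last nonzero remainder: 28s**3+168s**2+1204s+7224. Dividing through by 28 gives the monic gcd s**3+6s**2+43s+258.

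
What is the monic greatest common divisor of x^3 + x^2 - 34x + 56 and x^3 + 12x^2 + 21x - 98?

x^2 + 5x - 14

Repeated division with remainder:
  x^3 + x^2 - 34x + 56 = (x^3 + 12x^2 + 21x - 98) + (-11x^2 - 55x + 154)
  x^3 + 12x^2 + 21x - 98 = (-(1/11)x - 7/11)(-11x^2 - 55x + 154) + (0)
Last nonzero remainder: -11x^2 - 55x + 154. Dividing through by -11 gives the monic gcd x^2 + 5x - 14.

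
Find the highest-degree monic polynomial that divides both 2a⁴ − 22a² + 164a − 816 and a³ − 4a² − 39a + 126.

a + 6

By polynomial division,
  2a⁴ − 22a² + 164a − 816 = (2a + 8)(a³ − 4a² − 39a + 126) + (88a² + 224a − 1824)
  a³ − 4a² − 39a + 126 = ((1/88)a − 9/121)(88a² + 224a − 1824) + (−(195/121)a − 1170/121)
  88a² + 224a − 1824 = (−(10648/195)a + 36784/195)(−(195/121)a − 1170/121) + (0)
Last nonzero remainder: −(195/121)a − 1170/121. Dividing through by −195/121 gives the monic gcd a + 6.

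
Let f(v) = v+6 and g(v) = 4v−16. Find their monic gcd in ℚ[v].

1

Euclidean algorithm in ℚ[v]:
  v+6 = (1/4)(4v−16) + (10)
  4v−16 = ((2/5)v−8/5)(10) + (0)
The last nonzero remainder is the constant 10, so the polynomials are coprime and gcd = 1.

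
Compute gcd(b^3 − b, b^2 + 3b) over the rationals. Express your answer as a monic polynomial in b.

b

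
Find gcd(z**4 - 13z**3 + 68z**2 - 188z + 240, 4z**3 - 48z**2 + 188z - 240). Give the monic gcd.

z**2 - 9z + 20

Apply the Euclidean algorithm:
  z**4 - 13z**3 + 68z**2 - 188z + 240 = ((1/4)z - 1/4)(4z**3 - 48z**2 + 188z - 240) + (9z**2 - 81z + 180)
  4z**3 - 48z**2 + 188z - 240 = ((4/9)z - 4/3)(9z**2 - 81z + 180) + (0)
Last nonzero remainder: 9z**2 - 81z + 180. Dividing through by 9 gives the monic gcd z**2 - 9z + 20.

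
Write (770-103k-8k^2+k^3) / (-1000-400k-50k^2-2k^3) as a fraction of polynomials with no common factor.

Apply the Euclidean algorithm:
  k^3-8k^2-103k+770 = (-1/2)(-2k^3-50k^2-400k-1000) + (-33k^2-303k+270)
  -2k^3-50k^2-400k-1000 = ((2/33)k+116/121)(-33k^2-303k+270) + (-(15232/121)k-152320/121)
  -33k^2-303k+270 = ((3993/15232)k-3267/15232)(-(15232/121)k-152320/121) + (0)
Last nonzero remainder: -(15232/121)k-152320/121. Dividing through by -15232/121 gives the monic gcd k+10.
Cancel k+10 from numerator and denominator to get the reduced form.

(-77+18k-k^2)/(100+30k+2k^2)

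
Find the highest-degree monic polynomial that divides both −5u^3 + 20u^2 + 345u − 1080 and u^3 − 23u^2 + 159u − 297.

u^2 − 12u + 27

Euclidean algorithm in ℚ[u]:
  −5u^3 + 20u^2 + 345u − 1080 = (−5)(u^3 − 23u^2 + 159u − 297) + (−95u^2 + 1140u − 2565)
  u^3 − 23u^2 + 159u − 297 = (−(1/95)u + 11/95)(−95u^2 + 1140u − 2565) + (0)
Last nonzero remainder: −95u^2 + 1140u − 2565. Dividing through by −95 gives the monic gcd u^2 − 12u + 27.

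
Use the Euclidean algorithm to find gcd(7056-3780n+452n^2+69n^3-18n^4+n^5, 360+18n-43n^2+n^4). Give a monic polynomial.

Euclidean algorithm in ℚ[n]:
  n^5-18n^4+69n^3+452n^2-3780n+7056 = (n-18)(n^4-43n^2+18n+360) + (112n^3-340n^2-3816n+13536)
  n^4-43n^2+18n+360 = ((1/112)n+85/3136)(112n^3-340n^2-3816n+13536) + ((225/784)n^2+(225/392)n-675/98)
  112n^3-340n^2-3816n+13536 = ((87808/225)n-147392/75)((225/784)n^2+(225/392)n-675/98) + (0)
Last nonzero remainder: (225/784)n^2+(225/392)n-675/98. Dividing through by 225/784 gives the monic gcd n^2+2n-24.

-24+2n+n^2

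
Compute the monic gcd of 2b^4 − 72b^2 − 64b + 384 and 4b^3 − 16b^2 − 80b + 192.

b^3 − 4b^2 − 20b + 48

Euclidean algorithm in ℚ[b]:
  2b^4 − 72b^2 − 64b + 384 = ((1/2)b + 2)(4b^3 − 16b^2 − 80b + 192) + (0)
Last nonzero remainder: 4b^3 − 16b^2 − 80b + 192. Dividing through by 4 gives the monic gcd b^3 − 4b^2 − 20b + 48.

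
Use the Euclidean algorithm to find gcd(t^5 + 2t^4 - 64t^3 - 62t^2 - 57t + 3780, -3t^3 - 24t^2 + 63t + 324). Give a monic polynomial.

Euclidean algorithm in ℚ[t]:
  t^5 + 2t^4 - 64t^3 - 62t^2 - 57t + 3780 = (-(1/3)t^2 + 2t - 5/3)(-3t^3 - 24t^2 + 63t + 324) + (-120t^2 - 600t + 4320)
  -3t^3 - 24t^2 + 63t + 324 = ((1/40)t + 3/40)(-120t^2 - 600t + 4320) + (0)
Last nonzero remainder: -120t^2 - 600t + 4320. Dividing through by -120 gives the monic gcd t^2 + 5t - 36.

t^2 + 5t - 36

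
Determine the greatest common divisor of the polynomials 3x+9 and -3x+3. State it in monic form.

Euclidean algorithm in ℚ[x]:
  3x+9 = (-1)(-3x+3) + (12)
  -3x+3 = (-(1/4)x+1/4)(12) + (0)
The last nonzero remainder is the constant 12, so the polynomials are coprime and gcd = 1.

1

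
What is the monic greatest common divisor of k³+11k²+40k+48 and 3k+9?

Apply the Euclidean algorithm:
  k³+11k²+40k+48 = ((1/3)k²+(8/3)k+16/3)(3k+9) + (0)
Last nonzero remainder: 3k+9. Dividing through by 3 gives the monic gcd k+3.

k+3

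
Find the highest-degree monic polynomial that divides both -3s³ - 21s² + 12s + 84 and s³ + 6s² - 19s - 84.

Euclidean algorithm in ℚ[s]:
  -3s³ - 21s² + 12s + 84 = (-3)(s³ + 6s² - 19s - 84) + (-3s² - 45s - 168)
  s³ + 6s² - 19s - 84 = (-(1/3)s + 3)(-3s² - 45s - 168) + (60s + 420)
  -3s² - 45s - 168 = (-(1/20)s - 2/5)(60s + 420) + (0)
Last nonzero remainder: 60s + 420. Dividing through by 60 gives the monic gcd s + 7.

s + 7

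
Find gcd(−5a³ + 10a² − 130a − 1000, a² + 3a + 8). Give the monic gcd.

1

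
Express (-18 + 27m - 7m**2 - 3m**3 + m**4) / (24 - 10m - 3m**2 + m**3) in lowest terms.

(3 - 4m + m**2)/(-4 + m)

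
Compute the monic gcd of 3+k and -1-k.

1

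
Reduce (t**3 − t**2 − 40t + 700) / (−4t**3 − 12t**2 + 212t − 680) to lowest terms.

Repeated division with remainder:
  t**3 − t**2 − 40t + 700 = (−1/4)(−4t**3 − 12t**2 + 212t − 680) + (−4t**2 + 13t + 530)
  −4t**3 − 12t**2 + 212t − 680 = (t + 25/4)(−4t**2 + 13t + 530) + (−(1597/4)t − 7985/2)
  −4t**2 + 13t + 530 = ((16/1597)t − 212/1597)(−(1597/4)t − 7985/2) + (0)
Last nonzero remainder: −(1597/4)t − 7985/2. Dividing through by −1597/4 gives the monic gcd t + 10.
Cancel t + 10 from numerator and denominator to get the reduced form.

(−t**2 + 11t − 70)/(4t**2 − 28t + 68)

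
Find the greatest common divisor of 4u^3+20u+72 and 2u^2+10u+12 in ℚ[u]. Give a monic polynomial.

u+2

Apply the Euclidean algorithm:
  4u^3+20u+72 = (2u−10)(2u^2+10u+12) + (96u+192)
  2u^2+10u+12 = ((1/48)u+1/16)(96u+192) + (0)
Last nonzero remainder: 96u+192. Dividing through by 96 gives the monic gcd u+2.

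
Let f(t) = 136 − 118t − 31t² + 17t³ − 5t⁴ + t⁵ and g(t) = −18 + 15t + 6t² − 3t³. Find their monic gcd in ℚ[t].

−2 + t + t²

By polynomial division,
  t⁵ − 5t⁴ + 17t³ − 31t² − 118t + 136 = (−(1/3)t² + t − 16/3)(−3t³ + 6t² + 15t − 18) + (−20t² − 20t + 40)
  −3t³ + 6t² + 15t − 18 = ((3/20)t − 9/20)(−20t² − 20t + 40) + (0)
Last nonzero remainder: −20t² − 20t + 40. Dividing through by −20 gives the monic gcd t² + t − 2.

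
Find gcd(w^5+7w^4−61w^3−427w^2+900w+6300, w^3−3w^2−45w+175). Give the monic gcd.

Apply the Euclidean algorithm:
  w^5+7w^4−61w^3−427w^2+900w+6300 = (w^2+10w+14)(w^3−3w^2−45w+175) + (−110w^2−220w+3850)
  w^3−3w^2−45w+175 = (−(1/110)w+1/22)(−110w^2−220w+3850) + (0)
Last nonzero remainder: −110w^2−220w+3850. Dividing through by −110 gives the monic gcd w^2+2w−35.

w^2+2w−35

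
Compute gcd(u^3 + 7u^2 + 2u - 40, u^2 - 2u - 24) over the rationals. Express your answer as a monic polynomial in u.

u + 4

Repeated division with remainder:
  u^3 + 7u^2 + 2u - 40 = (u + 9)(u^2 - 2u - 24) + (44u + 176)
  u^2 - 2u - 24 = ((1/44)u - 3/22)(44u + 176) + (0)
Last nonzero remainder: 44u + 176. Dividing through by 44 gives the monic gcd u + 4.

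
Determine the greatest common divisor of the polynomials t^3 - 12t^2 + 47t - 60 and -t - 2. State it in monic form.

Apply the Euclidean algorithm:
  t^3 - 12t^2 + 47t - 60 = (-t^2 + 14t - 75)(-t - 2) + (-210)
  -t - 2 = ((1/210)t + 1/105)(-210) + (0)
The last nonzero remainder is the constant -210, so the polynomials are coprime and gcd = 1.

1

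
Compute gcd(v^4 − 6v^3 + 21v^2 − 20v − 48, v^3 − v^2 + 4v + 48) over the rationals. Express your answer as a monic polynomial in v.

Repeated division with remainder:
  v^4 − 6v^3 + 21v^2 − 20v − 48 = (v − 5)(v^3 − v^2 + 4v + 48) + (12v^2 − 48v + 192)
  v^3 − v^2 + 4v + 48 = ((1/12)v + 1/4)(12v^2 − 48v + 192) + (0)
Last nonzero remainder: 12v^2 − 48v + 192. Dividing through by 12 gives the monic gcd v^2 − 4v + 16.

v^2 − 4v + 16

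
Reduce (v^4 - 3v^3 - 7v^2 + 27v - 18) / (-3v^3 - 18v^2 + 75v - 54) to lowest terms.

(-v^2 + 9)/(3v + 27)

By polynomial division,
  v^4 - 3v^3 - 7v^2 + 27v - 18 = (-(1/3)v + 3)(-3v^3 - 18v^2 + 75v - 54) + (72v^2 - 216v + 144)
  -3v^3 - 18v^2 + 75v - 54 = (-(1/24)v - 3/8)(72v^2 - 216v + 144) + (0)
Last nonzero remainder: 72v^2 - 216v + 144. Dividing through by 72 gives the monic gcd v^2 - 3v + 2.
Cancel v^2 - 3v + 2 from numerator and denominator to get the reduced form.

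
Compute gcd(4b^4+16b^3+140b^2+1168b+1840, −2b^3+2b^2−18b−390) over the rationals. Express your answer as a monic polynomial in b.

b+5

Repeated division with remainder:
  4b^4+16b^3+140b^2+1168b+1840 = (−2b−10)(−2b^3+2b^2−18b−390) + (124b^2+208b−2060)
  −2b^3+2b^2−18b−390 = (−(1/62)b+83/1922)(124b^2+208b−2060) + (−(57860/961)b−289300/961)
  124b^2+208b−2060 = (−(29791/14465)b+98983/14465)(−(57860/961)b−289300/961) + (0)
Last nonzero remainder: −(57860/961)b−289300/961. Dividing through by −57860/961 gives the monic gcd b+5.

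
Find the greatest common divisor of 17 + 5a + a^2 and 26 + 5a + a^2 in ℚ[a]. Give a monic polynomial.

By polynomial division,
  a^2 + 5a + 17 = (a^2 + 5a + 26) + (-9)
  a^2 + 5a + 26 = (-(1/9)a^2 - (5/9)a - 26/9)(-9) + (0)
The last nonzero remainder is the constant -9, so the polynomials are coprime and gcd = 1.

1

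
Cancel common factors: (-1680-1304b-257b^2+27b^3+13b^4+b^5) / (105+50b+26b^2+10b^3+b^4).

(-80-24b+3b^2+b^3)/(5+b^2)

Euclidean algorithm in ℚ[b]:
  b^5+13b^4+27b^3-257b^2-1304b-1680 = (b+3)(b^4+10b^3+26b^2+50b+105) + (-29b^3-385b^2-1559b-1995)
  b^4+10b^3+26b^2+50b+105 = (-(1/29)b+95/841)(-29b^3-385b^2-1559b-1995) + ((13230/841)b^2+(132300/841)b+277830/841)
  -29b^3-385b^2-1559b-1995 = (-(24389/13230)b-15979/2646)((13230/841)b^2+(132300/841)b+277830/841) + (0)
Last nonzero remainder: (13230/841)b^2+(132300/841)b+277830/841. Dividing through by 13230/841 gives the monic gcd b^2+10b+21.
Cancel b^2+10b+21 from numerator and denominator to get the reduced form.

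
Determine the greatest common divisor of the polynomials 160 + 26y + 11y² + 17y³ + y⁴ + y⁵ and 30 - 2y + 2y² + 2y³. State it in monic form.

5 - 2y + y²

Euclidean algorithm in ℚ[y]:
  y⁵ + y⁴ + 17y³ + 11y² + 26y + 160 = ((1/2)y² + 9)(2y³ + 2y² - 2y + 30) + (-22y² + 44y - 110)
  2y³ + 2y² - 2y + 30 = (-(1/11)y - 3/11)(-22y² + 44y - 110) + (0)
Last nonzero remainder: -22y² + 44y - 110. Dividing through by -22 gives the monic gcd y² - 2y + 5.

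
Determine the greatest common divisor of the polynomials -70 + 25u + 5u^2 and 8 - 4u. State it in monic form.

-2 + u

Repeated division with remainder:
  5u^2 + 25u - 70 = (-(5/4)u - 35/4)(-4u + 8) + (0)
Last nonzero remainder: -4u + 8. Dividing through by -4 gives the monic gcd u - 2.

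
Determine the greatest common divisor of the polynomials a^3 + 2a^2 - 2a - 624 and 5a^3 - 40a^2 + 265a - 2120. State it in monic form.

a - 8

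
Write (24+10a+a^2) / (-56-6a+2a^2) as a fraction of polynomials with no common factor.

(6+a)/(-14+2a)

By polynomial division,
  a^2+10a+24 = (1/2)(2a^2-6a-56) + (13a+52)
  2a^2-6a-56 = ((2/13)a-14/13)(13a+52) + (0)
Last nonzero remainder: 13a+52. Dividing through by 13 gives the monic gcd a+4.
Cancel a+4 from numerator and denominator to get the reduced form.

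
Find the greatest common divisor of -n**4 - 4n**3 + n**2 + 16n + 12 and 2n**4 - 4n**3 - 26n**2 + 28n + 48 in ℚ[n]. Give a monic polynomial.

n**3 + 2n**2 - 5n - 6

Euclidean algorithm in ℚ[n]:
  -n**4 - 4n**3 + n**2 + 16n + 12 = (-1/2)(2n**4 - 4n**3 - 26n**2 + 28n + 48) + (-6n**3 - 12n**2 + 30n + 36)
  2n**4 - 4n**3 - 26n**2 + 28n + 48 = (-(1/3)n + 4/3)(-6n**3 - 12n**2 + 30n + 36) + (0)
Last nonzero remainder: -6n**3 - 12n**2 + 30n + 36. Dividing through by -6 gives the monic gcd n**3 + 2n**2 - 5n - 6.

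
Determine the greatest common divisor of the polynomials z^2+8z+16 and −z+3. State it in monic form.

Repeated division with remainder:
  z^2+8z+16 = (−z−11)(−z+3) + (49)
  −z+3 = (−(1/49)z+3/49)(49) + (0)
The last nonzero remainder is the constant 49, so the polynomials are coprime and gcd = 1.

1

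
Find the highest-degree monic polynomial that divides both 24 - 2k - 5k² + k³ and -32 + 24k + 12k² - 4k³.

Euclidean algorithm in ℚ[k]:
  k³ - 5k² - 2k + 24 = (-1/4)(-4k³ + 12k² + 24k - 32) + (-2k² + 4k + 16)
  -4k³ + 12k² + 24k - 32 = (2k - 2)(-2k² + 4k + 16) + (0)
Last nonzero remainder: -2k² + 4k + 16. Dividing through by -2 gives the monic gcd k² - 2k - 8.

-8 - 2k + k²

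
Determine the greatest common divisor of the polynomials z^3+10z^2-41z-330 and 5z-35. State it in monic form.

1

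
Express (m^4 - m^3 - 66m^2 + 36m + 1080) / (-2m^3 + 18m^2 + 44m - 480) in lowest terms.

(-m^2 + 36)/(2m - 16)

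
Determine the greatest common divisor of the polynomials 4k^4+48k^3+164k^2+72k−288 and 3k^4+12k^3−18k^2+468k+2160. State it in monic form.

k^2+10k+24

Apply the Euclidean algorithm:
  4k^4+48k^3+164k^2+72k−288 = (4/3)(3k^4+12k^3−18k^2+468k+2160) + (32k^3+188k^2−552k−3168)
  3k^4+12k^3−18k^2+468k+2160 = ((3/32)k−45/256)(32k^3+188k^2−552k−3168) + ((4275/64)k^2+(21375/32)k+12825/8)
  32k^3+188k^2−552k−3168 = ((2048/4275)k−2816/1425)((4275/64)k^2+(21375/32)k+12825/8) + (0)
Last nonzero remainder: (4275/64)k^2+(21375/32)k+12825/8. Dividing through by 4275/64 gives the monic gcd k^2+10k+24.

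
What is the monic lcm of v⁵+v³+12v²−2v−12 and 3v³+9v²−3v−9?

Repeated division with remainder:
  v⁵+v³+12v²−2v−12 = ((1/3)v²−v+11/3)(3v³+9v²−3v−9) + (−21v²+21)
  3v³+9v²−3v−9 = (−(1/7)v−3/7)(−21v²+21) + (0)
Last nonzero remainder: −21v²+21. Dividing through by −21 gives the monic gcd v²−1.
Then lcm(f, g) = f·g / gcd(f, g); expanding and making the result monic gives the answer.

v⁶+3v⁵+v⁴+15v³+34v²−18v−36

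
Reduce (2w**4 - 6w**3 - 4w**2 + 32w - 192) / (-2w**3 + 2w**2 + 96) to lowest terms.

(-w**3 - w**2 - 2w - 24)/(w**2 + 3w + 12)

Repeated division with remainder:
  2w**4 - 6w**3 - 4w**2 + 32w - 192 = (-w + 2)(-2w**3 + 2w**2 + 96) + (-8w**2 + 128w - 384)
  -2w**3 + 2w**2 + 96 = ((1/4)w + 15/4)(-8w**2 + 128w - 384) + (-384w + 1536)
  -8w**2 + 128w - 384 = ((1/48)w - 1/4)(-384w + 1536) + (0)
Last nonzero remainder: -384w + 1536. Dividing through by -384 gives the monic gcd w - 4.
Cancel w - 4 from numerator and denominator to get the reduced form.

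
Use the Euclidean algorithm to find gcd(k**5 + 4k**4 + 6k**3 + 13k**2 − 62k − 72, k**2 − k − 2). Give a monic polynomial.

k**2 − k − 2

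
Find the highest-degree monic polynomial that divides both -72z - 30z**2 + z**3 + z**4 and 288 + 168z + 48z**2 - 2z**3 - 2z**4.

-24 - 2z + z**2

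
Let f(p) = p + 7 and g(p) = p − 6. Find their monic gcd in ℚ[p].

Repeated division with remainder:
  p + 7 = (p − 6) + (13)
  p − 6 = ((1/13)p − 6/13)(13) + (0)
The last nonzero remainder is the constant 13, so the polynomials are coprime and gcd = 1.

1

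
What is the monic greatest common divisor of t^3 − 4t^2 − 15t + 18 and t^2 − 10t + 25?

1

Apply the Euclidean algorithm:
  t^3 − 4t^2 − 15t + 18 = (t + 6)(t^2 − 10t + 25) + (20t − 132)
  t^2 − 10t + 25 = ((1/20)t − 17/100)(20t − 132) + (64/25)
  20t − 132 = ((125/16)t − 825/16)(64/25) + (0)
The last nonzero remainder is the constant 64/25, so the polynomials are coprime and gcd = 1.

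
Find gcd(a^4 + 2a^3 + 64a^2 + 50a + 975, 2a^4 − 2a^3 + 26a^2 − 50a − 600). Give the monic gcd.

a^2 + 25

Apply the Euclidean algorithm:
  a^4 + 2a^3 + 64a^2 + 50a + 975 = (1/2)(2a^4 − 2a^3 + 26a^2 − 50a − 600) + (3a^3 + 51a^2 + 75a + 1275)
  2a^4 − 2a^3 + 26a^2 − 50a − 600 = ((2/3)a − 12)(3a^3 + 51a^2 + 75a + 1275) + (588a^2 + 14700)
  3a^3 + 51a^2 + 75a + 1275 = ((1/196)a + 17/196)(588a^2 + 14700) + (0)
Last nonzero remainder: 588a^2 + 14700. Dividing through by 588 gives the monic gcd a^2 + 25.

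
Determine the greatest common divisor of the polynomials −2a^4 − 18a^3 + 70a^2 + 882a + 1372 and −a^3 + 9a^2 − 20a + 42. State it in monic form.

a − 7

Repeated division with remainder:
  −2a^4 − 18a^3 + 70a^2 + 882a + 1372 = (2a + 36)(−a^3 + 9a^2 − 20a + 42) + (−214a^2 + 1518a − 140)
  −a^3 + 9a^2 − 20a + 42 = ((1/214)a − 102/11449)(−214a^2 + 1518a − 140) + (−(66654/11449)a + 466578/11449)
  −214a^2 + 1518a − 140 = ((1225043/33327)a − 114490/33327)(−(66654/11449)a + 466578/11449) + (0)
Last nonzero remainder: −(66654/11449)a + 466578/11449. Dividing through by −66654/11449 gives the monic gcd a − 7.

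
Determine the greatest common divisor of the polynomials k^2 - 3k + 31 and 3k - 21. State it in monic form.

By polynomial division,
  k^2 - 3k + 31 = ((1/3)k + 4/3)(3k - 21) + (59)
  3k - 21 = ((3/59)k - 21/59)(59) + (0)
The last nonzero remainder is the constant 59, so the polynomials are coprime and gcd = 1.

1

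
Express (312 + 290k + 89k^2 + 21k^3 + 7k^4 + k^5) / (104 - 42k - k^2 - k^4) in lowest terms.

(-6 - 5k - k^2)/(-2 + k)

Euclidean algorithm in ℚ[k]:
  k^5 + 7k^4 + 21k^3 + 89k^2 + 290k + 312 = (-k - 7)(-k^4 - k^2 - 42k + 104) + (20k^3 + 40k^2 + 100k + 1040)
  -k^4 - k^2 - 42k + 104 = (-(1/20)k + 1/10)(20k^3 + 40k^2 + 100k + 1040) + (0)
Last nonzero remainder: 20k^3 + 40k^2 + 100k + 1040. Dividing through by 20 gives the monic gcd k^3 + 2k^2 + 5k + 52.
Cancel k^3 + 2k^2 + 5k + 52 from numerator and denominator to get the reduced form.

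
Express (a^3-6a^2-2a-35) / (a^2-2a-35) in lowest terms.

By polynomial division,
  a^3-6a^2-2a-35 = (a-4)(a^2-2a-35) + (25a-175)
  a^2-2a-35 = ((1/25)a+1/5)(25a-175) + (0)
Last nonzero remainder: 25a-175. Dividing through by 25 gives the monic gcd a-7.
Cancel a-7 from numerator and denominator to get the reduced form.

(a^2+a+5)/(a+5)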